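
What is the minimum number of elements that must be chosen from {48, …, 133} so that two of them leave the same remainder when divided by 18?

19

Group the integers by remainder mod 18; there are 18 residue classes, each nonempty in this range.
Choosing one from each class (18 integers) avoids any shared remainder.
One more choice must repeat a class, so two differ by a multiple of 18. Hence 18 + 1 = 19.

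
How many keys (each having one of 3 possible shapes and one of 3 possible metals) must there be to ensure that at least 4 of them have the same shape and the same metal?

28

There are 3 × 3 = 9 (shape, metal) combinations acting as pigeonholes.
With 9 × 3 = 27 keys we could place exactly 3 in each, with no (shape, metal) pair reaching 4.
One more forces some (shape, metal) pair to hold 4, so 27 + 1 = 28.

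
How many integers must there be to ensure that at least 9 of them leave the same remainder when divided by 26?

There are 26 residue classes modulo 26 acting as pigeonholes.
With 26 × 8 = 208 integers we could place exactly 8 in each, with no class reaching 9.
One more forces some class to hold 9, so 208 + 1 = 209.

209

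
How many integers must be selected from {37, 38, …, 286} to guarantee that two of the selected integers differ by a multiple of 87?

Group the integers by remainder mod 87; there are 87 residue classes, each nonempty in this range.
Choosing one from each class (87 integers) avoids any shared remainder.
One more choice must repeat a class, so two differ by a multiple of 87. Hence 87 + 1 = 88.

88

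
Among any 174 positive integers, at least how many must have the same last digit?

There are 10 possible last digits, which serve as the pigeonholes.
If each of the 10 possible last digits held at most 17, the total would be at most 10 × 17 = 170 < 174, a contradiction.
So at least one holds ⌈174/10⌉ = 18.

18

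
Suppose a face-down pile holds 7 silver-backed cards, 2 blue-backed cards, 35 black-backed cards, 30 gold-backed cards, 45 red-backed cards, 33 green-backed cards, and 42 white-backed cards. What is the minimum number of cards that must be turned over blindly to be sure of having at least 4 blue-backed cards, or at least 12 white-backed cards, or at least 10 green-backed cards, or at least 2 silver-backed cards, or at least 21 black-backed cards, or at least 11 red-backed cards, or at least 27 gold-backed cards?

Each of the 7 back colors has its own threshold; avoid all of them simultaneously.
The worst case stops just short of every target: 1 silver-backed, all 2 blue-backed, 20 black-backed, 26 gold-backed, 10 red-backed, 9 green-backed, 11 white-backed — 1 + 2 + 20 + 26 + 10 + 9 + 11 = 79 cards.
One more card must push some back color to its target, so 79 + 1 = 80.

80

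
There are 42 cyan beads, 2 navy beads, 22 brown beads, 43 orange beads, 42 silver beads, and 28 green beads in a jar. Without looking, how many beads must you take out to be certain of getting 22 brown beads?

179

To avoid brown beads as long as possible, exhaust the other 5 colors first.
The worst case draws every non-brown bead first: 42 + 2 + 43 + 42 + 28 = 157.
The next 22 draws are then forced to be brown, giving 157 + 22 = 179.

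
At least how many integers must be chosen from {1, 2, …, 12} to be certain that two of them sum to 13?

7

Partition {1, …, 12} into 6 pairs: {1,12}, {2,11}, …, {6,7}.
Choosing 6 integers — say the integers 1 through 6 — takes one from each pair and avoids the property.
Choosing 7 forces two into the same pair by pigeonhole, and those sum to 13. So 7.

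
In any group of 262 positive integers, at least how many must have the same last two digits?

3

There are 100 possible two-digit endings, which serve as the pigeonholes.
If each of the 100 possible two-digit endings held at most 2, the total would be at most 100 × 2 = 200 < 262, a contradiction.
So at least one holds ⌈262/100⌉ = 3.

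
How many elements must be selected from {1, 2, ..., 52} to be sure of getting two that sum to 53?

27

Partition {1, …, 52} into 26 pairs: {1,52}, {2,51}, …, {26,27}.
Choosing 26 integers — say the integers 1 through 26 — takes one from each pair and avoids the property.
Choosing 27 forces two into the same pair by pigeonhole, and those sum to 53. So 27.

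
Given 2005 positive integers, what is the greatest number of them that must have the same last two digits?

If each of the 100 possible two-digit endings held at most 20, the total would be at most 100 × 20 = 2000 < 2005, a contradiction.
So at least one holds ⌈2005/100⌉ = 21.

21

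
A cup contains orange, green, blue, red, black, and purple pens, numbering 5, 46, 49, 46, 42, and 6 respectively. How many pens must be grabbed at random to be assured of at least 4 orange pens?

193

The worst case draws every non-orange pen first: 46 + 49 + 46 + 42 + 6 = 189.
The next 4 draws are then forced to be orange, giving 189 + 4 = 193.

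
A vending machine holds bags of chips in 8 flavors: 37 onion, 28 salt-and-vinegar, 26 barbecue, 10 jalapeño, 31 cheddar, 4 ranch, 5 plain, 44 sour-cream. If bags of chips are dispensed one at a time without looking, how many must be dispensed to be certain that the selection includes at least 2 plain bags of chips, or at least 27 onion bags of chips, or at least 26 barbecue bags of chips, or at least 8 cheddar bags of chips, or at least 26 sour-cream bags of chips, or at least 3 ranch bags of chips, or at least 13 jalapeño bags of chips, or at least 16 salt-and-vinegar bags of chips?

112

Each of the 8 flavors has its own threshold; avoid all of them simultaneously.
The worst case stops just short of every target: 26 onion, 15 salt-and-vinegar, 25 barbecue, all 10 jalapeño, 7 cheddar, 2 ranch, 1 plain, 25 sour-cream — 26 + 15 + 25 + 10 + 7 + 2 + 1 + 25 = 111 bags of chips.
One more bag of chips must push some flavor to its target, so 111 + 1 = 112.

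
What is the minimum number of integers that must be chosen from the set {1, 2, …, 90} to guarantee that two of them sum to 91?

46

Partition {1, …, 90} into 45 pairs: {1,90}, {2,89}, …, {45,46}.
Choosing 45 integers — say the integers 1 through 45 — takes one from each pair and avoids the property.
Choosing 46 forces two into the same pair by pigeonhole, and those sum to 91. So 46.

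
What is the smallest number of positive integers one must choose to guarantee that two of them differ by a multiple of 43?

Use the pigeonhole principle on residue classes: two integers differ by a multiple of 43 exactly when they share a remainder mod 43.
There are 43 residue classes mod 43, so 43 integers can all lie in distinct classes.
One more integer must repeat a residue, giving a difference divisible by 43. So n = 43 + 1 = 44.

44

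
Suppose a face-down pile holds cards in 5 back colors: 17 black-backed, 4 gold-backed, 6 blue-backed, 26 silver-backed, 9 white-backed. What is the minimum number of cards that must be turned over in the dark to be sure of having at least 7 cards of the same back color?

29

In the worst case we take at most 6 of each back color, but all 4 gold-backed (fewer than 6), giving 6 + 4 + 6 + 6 + 6 = 28.
One more card then forces some back color to 7, so 28 + 1 = 29.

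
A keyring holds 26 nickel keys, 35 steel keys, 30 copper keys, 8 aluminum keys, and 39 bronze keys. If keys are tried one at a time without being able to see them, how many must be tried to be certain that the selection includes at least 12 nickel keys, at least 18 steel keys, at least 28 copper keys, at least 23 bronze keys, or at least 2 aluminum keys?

79

The worst case stops just short of every target: 11 nickel, 17 steel, 27 copper, 1 aluminum, 22 bronze — 11 + 17 + 27 + 1 + 22 = 78 keys.
One more key must push some type to its target, so 78 + 1 = 79.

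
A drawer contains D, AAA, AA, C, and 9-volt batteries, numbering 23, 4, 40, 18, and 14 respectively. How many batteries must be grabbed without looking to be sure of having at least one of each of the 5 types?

The hardest type to obtain is AAA: we could draw every other battery first — 99 − 4 = 95 batteries — without a single AAA one.
The next draw must be AAA, so 95 + 1 = 96.

96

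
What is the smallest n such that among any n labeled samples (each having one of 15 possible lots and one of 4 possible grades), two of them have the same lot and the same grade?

61

There are 15 × 4 = 60 (lot, grade) combinations acting as pigeonholes.
With 60 labeled samples we could place one in each, avoiding any repeat.
One more forces some (lot, grade) pair to hold 2, so 60 + 1 = 61.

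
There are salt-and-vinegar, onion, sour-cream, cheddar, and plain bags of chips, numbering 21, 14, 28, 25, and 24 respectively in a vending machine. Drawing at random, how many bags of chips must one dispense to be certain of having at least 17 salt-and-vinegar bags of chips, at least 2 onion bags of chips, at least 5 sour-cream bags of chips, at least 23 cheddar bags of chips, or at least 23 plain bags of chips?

66

The worst case stops just short of every target: 16 salt-and-vinegar, 1 onion, 4 sour-cream, 22 cheddar, 22 plain — 16 + 1 + 4 + 22 + 22 = 65 bags of chips.
One more bag of chips must push some flavor to its target, so 65 + 1 = 66.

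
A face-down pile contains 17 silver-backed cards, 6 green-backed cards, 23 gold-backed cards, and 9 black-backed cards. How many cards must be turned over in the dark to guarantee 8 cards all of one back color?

Treat the 4 back colors as pigeonholes.
In the worst case we take at most 7 of each back color, but all 6 green-backed (fewer than 7), giving 7 + 6 + 7 + 7 = 27.
One more card then forces some back color to 8, so 27 + 1 = 28.

28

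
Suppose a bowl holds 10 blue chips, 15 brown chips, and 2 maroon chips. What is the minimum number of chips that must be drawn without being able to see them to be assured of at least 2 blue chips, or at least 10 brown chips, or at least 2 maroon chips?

12

The worst case stops just short of every target: 1 blue, 9 brown, 1 maroon — 1 + 9 + 1 = 11 chips.
One more chip must push some color to its target, so 11 + 1 = 12.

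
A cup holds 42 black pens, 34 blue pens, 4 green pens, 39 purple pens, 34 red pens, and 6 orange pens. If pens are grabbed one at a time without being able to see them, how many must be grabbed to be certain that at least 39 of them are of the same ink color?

155

In the worst case we take at most 38 of each ink color, but all 34 blue, all 4 green, all 34 red, and all 6 orange (fewer than 38), giving 38 + 34 + 4 + 38 + 34 + 6 = 154.
One more pen then forces some ink color to 39, so 154 + 1 = 155.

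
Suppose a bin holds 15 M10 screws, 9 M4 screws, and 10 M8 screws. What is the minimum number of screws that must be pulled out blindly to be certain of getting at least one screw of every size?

26

The hardest size to obtain is M4: we could draw every other screw first — 34 − 9 = 25 screws — without a single M4 one.
The next draw must be M4, so 25 + 1 = 26.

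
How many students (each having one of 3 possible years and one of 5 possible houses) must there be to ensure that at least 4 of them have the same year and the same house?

There are 3 × 5 = 15 (year, house) combinations acting as pigeonholes.
With 15 × 3 = 45 students we could place exactly 3 in each, with no (year, house) pair reaching 4.
One more forces some (year, house) pair to hold 4, so 45 + 1 = 46.

46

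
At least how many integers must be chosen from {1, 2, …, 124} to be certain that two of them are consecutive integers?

Partition {1, …, 124} into 62 pairs: {1,2}, {3,4}, …, {123,124}.
Choosing 62 integers — say the 62 even numbers 2, 4, …, 124 — takes one from each pair and avoids the property.
Choosing 63 forces two into the same pair by pigeonhole, and those are consecutive. So 63.

63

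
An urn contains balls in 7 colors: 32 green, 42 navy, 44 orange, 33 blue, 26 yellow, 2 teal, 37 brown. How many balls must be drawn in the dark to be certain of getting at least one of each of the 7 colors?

The hardest color to obtain is teal: we could draw every other ball first — 216 − 2 = 214 balls — without a single teal one.
The next draw must be teal, so 214 + 1 = 215.

215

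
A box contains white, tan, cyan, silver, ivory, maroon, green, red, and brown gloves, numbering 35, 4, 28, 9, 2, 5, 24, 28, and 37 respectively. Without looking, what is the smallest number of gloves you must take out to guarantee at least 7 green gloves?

155

To avoid green gloves as long as possible, exhaust the other 8 colors first.
The worst case draws every non-green glove first: 35 + 4 + 28 + 9 + 2 + 5 + 28 + 37 = 148.
The next 7 draws are then forced to be green, giving 148 + 7 = 155.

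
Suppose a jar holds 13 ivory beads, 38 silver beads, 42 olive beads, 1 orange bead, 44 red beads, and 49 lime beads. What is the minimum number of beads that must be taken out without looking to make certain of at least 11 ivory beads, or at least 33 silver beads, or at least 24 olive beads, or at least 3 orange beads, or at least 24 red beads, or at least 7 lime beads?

96

Each of the 6 colors has its own threshold; avoid all of them simultaneously.
The worst case stops just short of every target: 10 ivory, 32 silver, 23 olive, all 1 orange, 23 red, 6 lime — 10 + 32 + 23 + 1 + 23 + 6 = 95 beads.
One more bead must push some color to its target, so 95 + 1 = 96.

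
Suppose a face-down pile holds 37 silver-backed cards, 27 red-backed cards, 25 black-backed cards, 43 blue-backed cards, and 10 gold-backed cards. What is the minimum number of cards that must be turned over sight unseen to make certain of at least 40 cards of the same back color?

139

Treat the 5 back colors as pigeonholes.
In the worst case we take at most 39 of each back color, but all 37 silver-backed, all 27 red-backed, all 25 black-backed, and all 10 gold-backed (fewer than 39), giving 37 + 27 + 25 + 39 + 10 = 138.
One more card then forces some back color to 40, so 138 + 1 = 139.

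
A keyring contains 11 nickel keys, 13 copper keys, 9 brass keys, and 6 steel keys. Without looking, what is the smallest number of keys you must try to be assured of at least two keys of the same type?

5

Treat the 4 types as pigeonholes.
The worst case takes 1 key of each type without reaching 2 of any: 4 × 1 = 4.
The next key must bring some type to 2, so 4 + 1 = 5.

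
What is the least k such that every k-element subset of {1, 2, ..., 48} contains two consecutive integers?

25

Partition {1, …, 48} into 24 pairs: {1,2}, {3,4}, …, {47,48}.
Choosing 24 integers — say the 24 even numbers 2, 4, …, 48 — takes one from each pair and avoids the property.
Choosing 25 forces two into the same pair by pigeonhole, and those are consecutive. So 25.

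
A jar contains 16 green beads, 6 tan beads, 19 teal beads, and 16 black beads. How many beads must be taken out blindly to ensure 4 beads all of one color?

13

The worst case takes 3 beads of each color without reaching 4 of any: 4 × 3 = 12.
The next bead must bring some color to 4, so 12 + 1 = 13.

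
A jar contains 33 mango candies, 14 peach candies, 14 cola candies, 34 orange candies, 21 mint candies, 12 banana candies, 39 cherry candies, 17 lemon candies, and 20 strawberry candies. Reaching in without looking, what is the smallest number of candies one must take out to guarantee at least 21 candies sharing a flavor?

In the worst case we take at most 20 of each flavor, but all 14 peach, all 14 cola, all 12 banana, and all 17 lemon (fewer than 20), giving 20 + 14 + 14 + 20 + 20 + 12 + 20 + 17 + 20 = 157.
One more candy then forces some flavor to 21, so 157 + 1 = 158.

158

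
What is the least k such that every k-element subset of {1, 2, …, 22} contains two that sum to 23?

Partition {1, …, 22} into 11 pairs: {1,22}, {2,21}, …, {11,12}.
Choosing 11 integers — say the integers 1 through 11 — takes one from each pair and avoids the property.
Choosing 12 forces two into the same pair by pigeonhole, and those sum to 23. So 12.

12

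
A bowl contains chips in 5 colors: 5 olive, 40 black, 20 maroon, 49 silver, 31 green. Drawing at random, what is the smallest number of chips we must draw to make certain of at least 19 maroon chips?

144

To avoid maroon chips as long as possible, exhaust the other 4 colors first.
The worst case draws every non-maroon chip first: 5 + 40 + 49 + 31 = 125.
The next 19 draws are then forced to be maroon, giving 125 + 19 = 144.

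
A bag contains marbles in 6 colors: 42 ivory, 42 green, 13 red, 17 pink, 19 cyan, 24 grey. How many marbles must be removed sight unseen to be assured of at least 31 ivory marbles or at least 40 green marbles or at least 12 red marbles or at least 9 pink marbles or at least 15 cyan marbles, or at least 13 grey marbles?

Each of the 6 colors has its own threshold; avoid all of them simultaneously.
The worst case stops just short of every target: 30 ivory, 39 green, 11 red, 8 pink, 14 cyan, 12 grey — 30 + 39 + 11 + 8 + 14 + 12 = 114 marbles.
One more marble must push some color to its target, so 114 + 1 = 115.

115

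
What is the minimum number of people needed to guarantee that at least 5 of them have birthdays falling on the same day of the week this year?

29

There are 7 days of the week acting as pigeonholes.
With 7 × 4 = 28 people we could place exactly 4 in each, with no class reaching 5.
One more forces some class to hold 5, so 28 + 1 = 29.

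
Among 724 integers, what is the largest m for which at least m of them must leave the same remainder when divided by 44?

17

The 724 integers fall into 44 residue classes modulo 44.
If each of the 44 residue classes modulo 44 held at most 16, the total would be at most 44 × 16 = 704 < 724, a contradiction.
So at least one holds ⌈724/44⌉ = 17.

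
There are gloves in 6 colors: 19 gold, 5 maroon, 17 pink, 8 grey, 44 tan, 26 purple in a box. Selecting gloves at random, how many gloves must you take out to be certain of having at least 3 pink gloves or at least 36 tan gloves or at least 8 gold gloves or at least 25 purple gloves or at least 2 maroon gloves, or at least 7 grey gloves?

76

The worst case stops just short of every target: 7 gold, 1 maroon, 2 pink, 6 grey, 35 tan, 24 purple — 7 + 1 + 2 + 6 + 35 + 24 = 75 gloves.
One more glove must push some color to its target, so 75 + 1 = 76.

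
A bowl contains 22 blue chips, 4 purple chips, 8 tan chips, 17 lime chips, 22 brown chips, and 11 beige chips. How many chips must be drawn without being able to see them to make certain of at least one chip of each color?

81

The hardest color to obtain is purple: we could draw every other chip first — 84 − 4 = 80 chips — without a single purple one.
The next draw must be purple, so 80 + 1 = 81.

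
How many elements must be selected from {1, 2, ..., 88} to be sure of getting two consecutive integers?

Partition {1, …, 88} into 44 pairs: {1,2}, {3,4}, …, {87,88}.
Choosing 44 integers — say the 44 even numbers 2, 4, …, 88 — takes one from each pair and avoids the property.
Choosing 45 forces two into the same pair by pigeonhole, and those are consecutive. So 45.

45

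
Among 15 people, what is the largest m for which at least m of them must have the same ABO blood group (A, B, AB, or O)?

4

If each of the 4 ABO blood groups held at most 3, the total would be at most 4 × 3 = 12 < 15, a contradiction.
So at least one holds ⌈15/4⌉ = 4.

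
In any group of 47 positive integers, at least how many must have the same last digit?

5

There are 10 possible last digits, which serve as the pigeonholes.
If each of the 10 possible last digits held at most 4, the total would be at most 10 × 4 = 40 < 47, a contradiction.
So at least one holds ⌈47/10⌉ = 5.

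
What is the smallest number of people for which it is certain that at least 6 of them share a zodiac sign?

There are 12 zodiac signs acting as pigeonholes.
With 12 × 5 = 60 people we could place exactly 5 in each, with no class reaching 6.
One more forces some class to hold 6, so 60 + 1 = 61.

61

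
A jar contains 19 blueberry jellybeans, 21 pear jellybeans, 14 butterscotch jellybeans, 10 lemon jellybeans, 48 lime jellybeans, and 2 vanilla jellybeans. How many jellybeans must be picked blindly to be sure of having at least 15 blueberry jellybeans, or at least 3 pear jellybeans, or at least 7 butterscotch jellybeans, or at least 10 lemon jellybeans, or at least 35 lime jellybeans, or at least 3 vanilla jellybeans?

68

Each of the 6 flavors has its own threshold; avoid all of them simultaneously.
The worst case stops just short of every target: 14 blueberry, 2 pear, 6 butterscotch, 9 lemon, 34 lime, 2 vanilla — 14 + 2 + 6 + 9 + 34 + 2 = 67 jellybeans.
One more jellybean must push some flavor to its target, so 67 + 1 = 68.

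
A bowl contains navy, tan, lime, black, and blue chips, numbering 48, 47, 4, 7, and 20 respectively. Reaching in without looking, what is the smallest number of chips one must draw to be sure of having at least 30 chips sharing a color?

90

Treat the 5 colors as pigeonholes.
In the worst case we take at most 29 of each color, but all 4 lime, all 7 black, and all 20 blue (fewer than 29), giving 29 + 29 + 4 + 7 + 20 = 89.
One more chip then forces some color to 30, so 89 + 1 = 90.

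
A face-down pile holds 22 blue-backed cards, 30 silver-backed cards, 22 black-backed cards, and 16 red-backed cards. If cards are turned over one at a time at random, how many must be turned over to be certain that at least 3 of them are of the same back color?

9

The worst case takes 2 cards of each back color without reaching 3 of any: 4 × 2 = 8.
The next card must bring some back color to 3, so 8 + 1 = 9.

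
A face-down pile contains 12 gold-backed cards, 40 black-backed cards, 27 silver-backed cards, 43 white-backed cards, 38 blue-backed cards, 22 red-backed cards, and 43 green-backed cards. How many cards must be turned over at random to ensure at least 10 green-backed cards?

192

The worst case draws every non-green-backed card first: 12 + 40 + 27 + 43 + 38 + 22 = 182.
The next 10 draws are then forced to be green-backed, giving 182 + 10 = 192.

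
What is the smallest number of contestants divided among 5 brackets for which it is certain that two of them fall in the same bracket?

There are 5 brackets acting as pigeonholes.
With 5 contestants we could place one in each, avoiding any repeat.
One more forces some class to hold 2, so 5 + 1 = 6.

6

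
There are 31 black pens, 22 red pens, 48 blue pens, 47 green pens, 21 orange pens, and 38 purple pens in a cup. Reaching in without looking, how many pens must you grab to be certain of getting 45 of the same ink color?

Treat the 6 ink colors as pigeonholes.
In the worst case we take at most 44 of each ink color, but all 31 black, all 22 red, all 21 orange, and all 38 purple (fewer than 44), giving 31 + 22 + 44 + 44 + 21 + 38 = 200.
One more pen then forces some ink color to 45, so 200 + 1 = 201.

201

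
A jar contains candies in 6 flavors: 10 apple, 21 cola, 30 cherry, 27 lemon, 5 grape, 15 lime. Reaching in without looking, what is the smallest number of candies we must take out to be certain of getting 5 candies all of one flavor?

25

The worst case takes 4 candies of each flavor without reaching 5 of any: 6 × 4 = 24.
The next candy must bring some flavor to 5, so 24 + 1 = 25.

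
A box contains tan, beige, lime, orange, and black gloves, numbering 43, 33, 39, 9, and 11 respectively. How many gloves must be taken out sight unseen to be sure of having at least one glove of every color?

127

The hardest color to obtain is orange: we could draw every other glove first — 135 − 9 = 126 gloves — without a single orange one.
The next draw must be orange, so 126 + 1 = 127.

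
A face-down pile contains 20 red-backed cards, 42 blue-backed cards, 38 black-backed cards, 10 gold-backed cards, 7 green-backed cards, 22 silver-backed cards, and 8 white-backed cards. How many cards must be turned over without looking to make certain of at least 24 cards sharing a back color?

114

In the worst case we take at most 23 of each back color, but all 20 red-backed, all 10 gold-backed, all 7 green-backed, all 22 silver-backed, and all 8 white-backed (fewer than 23), giving 20 + 23 + 23 + 10 + 7 + 22 + 8 = 113.
One more card then forces some back color to 24, so 113 + 1 = 114.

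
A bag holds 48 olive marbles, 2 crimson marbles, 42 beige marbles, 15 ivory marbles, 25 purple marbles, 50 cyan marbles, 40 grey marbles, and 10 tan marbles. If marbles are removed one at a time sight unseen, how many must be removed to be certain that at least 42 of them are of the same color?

In the worst case we take at most 41 of each color, but all 2 crimson, all 15 ivory, all 25 purple, all 40 grey, and all 10 tan (fewer than 41), giving 41 + 2 + 41 + 15 + 25 + 41 + 40 + 10 = 215.
One more marble then forces some color to 42, so 215 + 1 = 216.

216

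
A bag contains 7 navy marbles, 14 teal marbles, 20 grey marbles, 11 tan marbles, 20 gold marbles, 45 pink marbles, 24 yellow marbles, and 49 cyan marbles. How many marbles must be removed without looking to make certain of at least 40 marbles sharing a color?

In the worst case we take at most 39 of each color, but all 7 navy, all 14 teal, all 20 grey, all 11 tan, all 20 gold, and all 24 yellow (fewer than 39), giving 7 + 14 + 20 + 11 + 20 + 39 + 24 + 39 = 174.
One more marble then forces some color to 40, so 174 + 1 = 175.

175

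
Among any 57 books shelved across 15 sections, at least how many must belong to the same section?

4

If each of the 15 sections held at most 3, the total would be at most 15 × 3 = 45 < 57, a contradiction.
So at least one holds ⌈57/15⌉ = 4.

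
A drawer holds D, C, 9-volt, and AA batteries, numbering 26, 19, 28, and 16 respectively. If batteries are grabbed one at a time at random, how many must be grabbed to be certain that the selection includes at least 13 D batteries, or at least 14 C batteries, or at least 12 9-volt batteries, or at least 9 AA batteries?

Each of the 4 types has its own threshold; avoid all of them simultaneously.
The worst case stops just short of every target: 12 D, 13 C, 11 9-volt, 8 AA — 12 + 13 + 11 + 8 = 44 batteries.
One more battery must push some type to its target, so 44 + 1 = 45.

45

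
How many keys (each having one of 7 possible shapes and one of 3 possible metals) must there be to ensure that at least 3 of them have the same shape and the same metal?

There are 7 × 3 = 21 (shape, metal) combinations acting as pigeonholes.
With 21 × 2 = 42 keys we could place exactly 2 in each, with no (shape, metal) pair reaching 3.
One more forces some (shape, metal) pair to hold 3, so 42 + 1 = 43.

43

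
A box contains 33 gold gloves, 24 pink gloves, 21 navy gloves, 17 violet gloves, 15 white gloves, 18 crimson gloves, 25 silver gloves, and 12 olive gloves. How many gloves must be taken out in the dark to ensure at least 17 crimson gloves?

164

The worst case draws every non-crimson glove first: 33 + 24 + 21 + 17 + 15 + 25 + 12 = 147.
The next 17 draws are then forced to be crimson, giving 147 + 17 = 164.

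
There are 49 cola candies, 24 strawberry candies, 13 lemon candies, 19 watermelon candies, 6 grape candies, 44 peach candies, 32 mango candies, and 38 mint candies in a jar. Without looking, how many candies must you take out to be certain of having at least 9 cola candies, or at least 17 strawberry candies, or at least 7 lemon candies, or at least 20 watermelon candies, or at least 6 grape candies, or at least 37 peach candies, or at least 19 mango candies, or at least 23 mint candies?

131

The worst case stops just short of every target: 8 cola, 16 strawberry, 6 lemon, 19 watermelon, 5 grape, 36 peach, 18 mango, 22 mint — 8 + 16 + 6 + 19 + 5 + 36 + 18 + 22 = 130 candies.
One more candy must push some flavor to its target, so 130 + 1 = 131.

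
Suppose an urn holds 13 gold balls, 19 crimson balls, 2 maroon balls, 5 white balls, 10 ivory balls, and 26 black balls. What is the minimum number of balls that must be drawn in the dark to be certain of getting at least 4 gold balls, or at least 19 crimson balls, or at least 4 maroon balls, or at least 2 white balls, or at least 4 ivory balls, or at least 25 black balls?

Each of the 6 colors has its own threshold; avoid all of them simultaneously.
The worst case stops just short of every target: 3 gold, 18 crimson, all 2 maroon, 1 white, 3 ivory, 24 black — 3 + 18 + 2 + 1 + 3 + 24 = 51 balls.
One more ball must push some color to its target, so 51 + 1 = 52.

52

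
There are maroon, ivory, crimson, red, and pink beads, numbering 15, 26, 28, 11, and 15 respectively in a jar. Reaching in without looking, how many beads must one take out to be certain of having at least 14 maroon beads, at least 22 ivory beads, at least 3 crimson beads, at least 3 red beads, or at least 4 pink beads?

The worst case stops just short of every target: 13 maroon, 21 ivory, 2 crimson, 2 red, 3 pink — 13 + 21 + 2 + 2 + 3 = 41 beads.
One more bead must push some color to its target, so 41 + 1 = 42.

42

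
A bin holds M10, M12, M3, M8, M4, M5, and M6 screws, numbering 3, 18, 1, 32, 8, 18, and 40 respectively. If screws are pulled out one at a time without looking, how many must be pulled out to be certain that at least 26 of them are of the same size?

99

In the worst case we take at most 25 of each size, but all 3 M10, all 18 M12, all 1 M3, all 8 M4, and all 18 M5 (fewer than 25), giving 3 + 18 + 1 + 25 + 8 + 18 + 25 = 98.
One more screw then forces some size to 26, so 98 + 1 = 99.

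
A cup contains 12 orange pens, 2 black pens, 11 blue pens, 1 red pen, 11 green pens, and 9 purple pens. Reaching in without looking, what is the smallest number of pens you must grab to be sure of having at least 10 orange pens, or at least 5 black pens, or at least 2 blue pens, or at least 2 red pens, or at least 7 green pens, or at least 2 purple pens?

21

The worst case stops just short of every target: 9 orange, all 2 black, 1 blue, 1 red, 6 green, 1 purple — 9 + 2 + 1 + 1 + 6 + 1 = 20 pens.
One more pen must push some ink color to its target, so 20 + 1 = 21.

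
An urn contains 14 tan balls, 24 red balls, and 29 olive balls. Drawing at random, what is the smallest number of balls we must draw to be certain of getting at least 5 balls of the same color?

13

The worst case takes 4 balls of each color without reaching 5 of any: 3 × 4 = 12.
The next ball must bring some color to 5, so 12 + 1 = 13.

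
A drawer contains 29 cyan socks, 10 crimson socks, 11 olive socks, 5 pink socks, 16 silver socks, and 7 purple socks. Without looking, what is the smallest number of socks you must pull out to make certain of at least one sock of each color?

The hardest color to obtain is pink: we could draw every other sock first — 78 − 5 = 73 socks — without a single pink one.
The next draw must be pink, so 73 + 1 = 74.

74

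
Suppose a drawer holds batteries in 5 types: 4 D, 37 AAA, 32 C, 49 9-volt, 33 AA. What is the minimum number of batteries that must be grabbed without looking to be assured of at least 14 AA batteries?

The worst case draws every non-AA battery first: 4 + 37 + 32 + 49 = 122.
The next 14 draws are then forced to be AA, giving 122 + 14 = 136.

136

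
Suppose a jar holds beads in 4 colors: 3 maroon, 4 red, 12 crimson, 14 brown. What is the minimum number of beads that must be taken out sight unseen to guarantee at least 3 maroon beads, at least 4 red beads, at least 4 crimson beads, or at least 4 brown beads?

The worst case stops just short of every target: 2 maroon, 3 red, 3 crimson, 3 brown — 2 + 3 + 3 + 3 = 11 beads.
One more bead must push some color to its target, so 11 + 1 = 12.

12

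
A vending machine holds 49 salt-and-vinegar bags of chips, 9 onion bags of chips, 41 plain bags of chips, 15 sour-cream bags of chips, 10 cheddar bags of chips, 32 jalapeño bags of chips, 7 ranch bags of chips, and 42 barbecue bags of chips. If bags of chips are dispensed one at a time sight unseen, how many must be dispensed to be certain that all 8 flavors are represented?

199

The hardest flavor to obtain is ranch: we could draw every other bag of chips first — 205 − 7 = 198 bags of chips — without a single ranch one.
The next draw must be ranch, so 198 + 1 = 199.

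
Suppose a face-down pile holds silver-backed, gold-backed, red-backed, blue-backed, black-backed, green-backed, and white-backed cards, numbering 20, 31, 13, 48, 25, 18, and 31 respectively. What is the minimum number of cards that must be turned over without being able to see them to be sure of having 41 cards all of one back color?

179

In the worst case we take at most 40 of each back color, but all 20 silver-backed, all 31 gold-backed, all 13 red-backed, all 25 black-backed, all 18 green-backed, and all 31 white-backed (fewer than 40), giving 20 + 31 + 13 + 40 + 25 + 18 + 31 = 178.
One more card then forces some back color to 41, so 178 + 1 = 179.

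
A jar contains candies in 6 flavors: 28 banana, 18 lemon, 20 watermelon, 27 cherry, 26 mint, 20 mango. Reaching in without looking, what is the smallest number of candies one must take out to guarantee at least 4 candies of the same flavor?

Treat the 6 flavors as pigeonholes.
The worst case takes 3 candies of each flavor without reaching 4 of any: 6 × 3 = 18.
The next candy must bring some flavor to 4, so 18 + 1 = 19.

19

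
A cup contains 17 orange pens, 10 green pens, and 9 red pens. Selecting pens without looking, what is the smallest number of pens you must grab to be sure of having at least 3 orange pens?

22

The worst case draws every non-orange pen first: 10 + 9 = 19.
The next 3 draws are then forced to be orange, giving 19 + 3 = 22.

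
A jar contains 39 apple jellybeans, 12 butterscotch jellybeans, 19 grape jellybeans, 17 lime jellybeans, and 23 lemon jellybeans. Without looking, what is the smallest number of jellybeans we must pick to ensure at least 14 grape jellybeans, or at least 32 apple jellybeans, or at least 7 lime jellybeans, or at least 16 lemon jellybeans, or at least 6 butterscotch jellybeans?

71

Each of the 5 flavors has its own threshold; avoid all of them simultaneously.
The worst case stops just short of every target: 31 apple, 5 butterscotch, 13 grape, 6 lime, 15 lemon — 31 + 5 + 13 + 6 + 15 = 70 jellybeans.
One more jellybean must push some flavor to its target, so 70 + 1 = 71.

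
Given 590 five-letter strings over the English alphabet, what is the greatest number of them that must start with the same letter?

23

The 590 five-letter strings over the English alphabet fall into 26 possible first letters.
If each of the 26 possible first letters held at most 22, the total would be at most 26 × 22 = 572 < 590, a contradiction.
So at least one holds ⌈590/26⌉ = 23.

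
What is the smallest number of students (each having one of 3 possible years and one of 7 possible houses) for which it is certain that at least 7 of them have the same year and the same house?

There are 3 × 7 = 21 (year, house) combinations acting as pigeonholes.
With 21 × 6 = 126 students we could place exactly 6 in each, with no (year, house) pair reaching 7.
One more forces some (year, house) pair to hold 7, so 126 + 1 = 127.

127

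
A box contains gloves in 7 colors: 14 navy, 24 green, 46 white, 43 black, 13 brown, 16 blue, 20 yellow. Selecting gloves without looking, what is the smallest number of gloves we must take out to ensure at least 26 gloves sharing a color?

138

Treat the 7 colors as pigeonholes.
In the worst case we take at most 25 of each color, but all 14 navy, all 24 green, all 13 brown, all 16 blue, and all 20 yellow (fewer than 25), giving 14 + 24 + 25 + 25 + 13 + 16 + 20 = 137.
One more glove then forces some color to 26, so 137 + 1 = 138.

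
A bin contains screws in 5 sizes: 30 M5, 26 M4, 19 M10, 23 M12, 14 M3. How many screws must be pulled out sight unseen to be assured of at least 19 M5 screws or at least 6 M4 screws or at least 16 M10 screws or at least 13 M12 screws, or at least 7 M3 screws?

57

The worst case stops just short of every target: 18 M5, 5 M4, 15 M10, 12 M12, 6 M3 — 18 + 5 + 15 + 12 + 6 = 56 screws.
One more screw must push some size to its target, so 56 + 1 = 57.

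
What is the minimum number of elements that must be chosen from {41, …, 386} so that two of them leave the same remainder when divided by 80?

Group the integers by remainder mod 80; there are 80 residue classes, each nonempty in this range.
Choosing one from each class (80 integers) avoids any shared remainder.
One more choice must repeat a class, so two differ by a multiple of 80. Hence 80 + 1 = 81.

81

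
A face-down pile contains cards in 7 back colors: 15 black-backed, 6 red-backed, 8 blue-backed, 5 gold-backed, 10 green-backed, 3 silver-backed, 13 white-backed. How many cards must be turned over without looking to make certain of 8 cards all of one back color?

43

In the worst case we take at most 7 of each back color, but all 6 red-backed, all 5 gold-backed, and all 3 silver-backed (fewer than 7), giving 7 + 6 + 7 + 5 + 7 + 3 + 7 = 42.
One more card then forces some back color to 8, so 42 + 1 = 43.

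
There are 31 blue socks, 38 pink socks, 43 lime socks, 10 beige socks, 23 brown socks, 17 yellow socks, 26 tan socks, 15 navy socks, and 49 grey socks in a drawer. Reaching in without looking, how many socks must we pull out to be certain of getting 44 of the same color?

Treat the 9 colors as pigeonholes.
In the worst case we take at most 43 of each color, but all 31 blue, all 38 pink, all 10 beige, all 23 brown, all 17 yellow, all 26 tan, and all 15 navy (fewer than 43), giving 31 + 38 + 43 + 10 + 23 + 17 + 26 + 15 + 43 = 246.
One more sock then forces some color to 44, so 246 + 1 = 247.

247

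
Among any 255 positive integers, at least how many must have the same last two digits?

If each of the 100 possible two-digit endings held at most 2, the total would be at most 100 × 2 = 200 < 255, a contradiction.
So at least one holds ⌈255/100⌉ = 3.

3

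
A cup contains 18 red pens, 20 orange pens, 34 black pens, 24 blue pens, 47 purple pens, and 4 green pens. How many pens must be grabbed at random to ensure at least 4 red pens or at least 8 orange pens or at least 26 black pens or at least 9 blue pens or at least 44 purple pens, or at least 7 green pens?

91

The worst case stops just short of every target: 3 red, 7 orange, 25 black, 8 blue, 43 purple, all 4 green — 3 + 7 + 25 + 8 + 43 + 4 = 90 pens.
One more pen must push some ink color to its target, so 90 + 1 = 91.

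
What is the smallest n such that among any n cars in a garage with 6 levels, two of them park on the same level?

7

There are 6 levels acting as pigeonholes.
With 6 cars we could place one in each, avoiding any repeat.
One more forces some class to hold 2, so 6 + 1 = 7.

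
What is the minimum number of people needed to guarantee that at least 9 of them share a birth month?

97

There are 12 months of the year acting as pigeonholes.
With 12 × 8 = 96 people we could place exactly 8 in each, with no class reaching 9.
One more forces some class to hold 9, so 96 + 1 = 97.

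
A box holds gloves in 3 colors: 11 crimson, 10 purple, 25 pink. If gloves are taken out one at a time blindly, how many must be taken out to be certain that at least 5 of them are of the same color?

13

Treat the 3 colors as pigeonholes.
The worst case takes 4 gloves of each color without reaching 5 of any: 3 × 4 = 12.
The next glove must bring some color to 5, so 12 + 1 = 13.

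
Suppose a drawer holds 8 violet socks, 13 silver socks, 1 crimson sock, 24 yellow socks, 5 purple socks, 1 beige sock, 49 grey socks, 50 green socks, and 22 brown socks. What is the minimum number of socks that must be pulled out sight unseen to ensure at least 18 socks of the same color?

97

Treat the 9 colors as pigeonholes.
In the worst case we take at most 17 of each color, but all 8 violet, all 13 silver, all 1 crimson, all 5 purple, and all 1 beige (fewer than 17), giving 8 + 13 + 1 + 17 + 5 + 1 + 17 + 17 + 17 = 96.
One more sock then forces some color to 18, so 96 + 1 = 97.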